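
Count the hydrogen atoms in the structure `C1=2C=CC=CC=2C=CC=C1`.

8

Hydrogens are implicit in SMILES; fill each atom to its normal valence:
  8 × C (aromatic): 1 H each → 8
  2 × C (aromatic): no H
  Total hydrogens = 8.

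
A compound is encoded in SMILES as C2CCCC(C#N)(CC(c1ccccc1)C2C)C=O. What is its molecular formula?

Heavy atoms from the SMILES: 17 C, 1 N, 1 O.
Implicit hydrogens by atom environment:
  5 × C: 2 H each → 10
  5 × C (aromatic): 1 H each → 5
  3 × C: 1 H each → 3
  2 × C: no H
  1 × C: 3 H
  1 × C (aromatic): no H
  1 × N: no H
  1 × O: no H
  Total hydrogens = 21.
Molecular formula: C17H21NO

C17H21NO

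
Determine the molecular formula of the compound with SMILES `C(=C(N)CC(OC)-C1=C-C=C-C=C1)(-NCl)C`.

C12H17ClN2O

Heavy atoms from the SMILES: 12 C, 1 Cl, 2 N, 1 O.
Implicit hydrogens by atom environment:
  5 × C (aromatic): 1 H each → 5
  2 × C: 3 H each → 6
  2 × C: no H
  1 × C: 2 H
  1 × C: 1 H
  1 × C (aromatic): no H
  1 × Cl: no H
  1 × N: 2 H
  1 × N: 1 H
  1 × O: no H
  Total hydrogens = 17.
Molecular formula: C12H17ClN2O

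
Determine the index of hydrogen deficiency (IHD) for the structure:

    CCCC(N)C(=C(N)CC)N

Molecular formula from the SMILES: C8H19N3.
DoU = (2C + 2 + N − H − X)/2 = (2·8 + 2 + 3 − 19 − 0)/2 = 2/2 = 1.
(Structurally: 0 ring(s) + 1 π bond(s) = 1.)

1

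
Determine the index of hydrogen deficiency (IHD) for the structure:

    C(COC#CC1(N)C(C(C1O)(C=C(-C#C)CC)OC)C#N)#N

10

Molecular formula from the SMILES: C16H17N3O3.
DoU = (2C + 2 + N − H − X)/2 = (2·16 + 2 + 3 − 17 − 0)/2 = 20/2 = 10.
(Structurally: 1 ring(s) + 9 π bond(s) = 10.)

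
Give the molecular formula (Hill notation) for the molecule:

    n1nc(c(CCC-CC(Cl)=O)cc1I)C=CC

Heavy atoms from the SMILES: 12 C, 1 Cl, 1 I, 2 N, 1 O.
Implicit hydrogens by atom environment:
  4 × C: 2 H each → 8
  3 × C (aromatic): no H
  2 × C: 1 H each → 2
  2 × N (aromatic): no H
  1 × C: 3 H
  1 × C (aromatic): 1 H
  1 × C: no H
  1 × Cl: no H
  1 × I: no H
  1 × O: no H
  Total hydrogens = 14.
Molecular formula: C12H14ClIN2O

C12H14ClIN2O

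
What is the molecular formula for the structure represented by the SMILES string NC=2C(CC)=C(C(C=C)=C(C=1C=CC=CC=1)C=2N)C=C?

C18H20N2

Heavy atoms from the SMILES: 18 C, 2 N.
Implicit hydrogens by atom environment:
  7 × C (aromatic): no H
  5 × C (aromatic): 1 H each → 5
  3 × C: 2 H each → 6
  2 × C: 1 H each → 2
  2 × N: 2 H each → 4
  1 × C: 3 H
  Total hydrogens = 20.
Molecular formula: C18H20N2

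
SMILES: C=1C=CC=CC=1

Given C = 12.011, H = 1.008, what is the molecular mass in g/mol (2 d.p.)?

78.11

Molecular formula: C6H6.
M = 6×12.011 + 6×1.008 = 78.11 g/mol.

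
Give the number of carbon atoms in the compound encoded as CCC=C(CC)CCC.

The symbol for carbon appears 9 times in the SMILES.

9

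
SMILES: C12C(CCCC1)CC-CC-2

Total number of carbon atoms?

The symbol for carbon appears 10 times in the SMILES.

10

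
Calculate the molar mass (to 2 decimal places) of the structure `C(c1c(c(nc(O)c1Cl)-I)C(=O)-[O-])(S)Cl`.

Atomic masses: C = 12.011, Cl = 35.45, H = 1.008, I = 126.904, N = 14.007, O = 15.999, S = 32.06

Molecular formula: C7H3Cl2INO3S-.
M = 7×12.011 + 2×35.45 + 3×1.008 + 1×126.904 + 1×14.007 + 3×15.999 + 1×32.06 = 378.97 g/mol.

378.97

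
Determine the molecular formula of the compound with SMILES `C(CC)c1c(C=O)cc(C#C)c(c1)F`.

C12H11FO

Heavy atoms from the SMILES: 12 C, 1 F, 1 O.
Implicit hydrogens by atom environment:
  4 × C (aromatic): no H
  2 × C: 2 H each → 4
  2 × C (aromatic): 1 H each → 2
  2 × C: 1 H each → 2
  1 × C: 3 H
  1 × C: no H
  1 × F: no H
  1 × O: no H
  Total hydrogens = 11.
Molecular formula: C12H11FO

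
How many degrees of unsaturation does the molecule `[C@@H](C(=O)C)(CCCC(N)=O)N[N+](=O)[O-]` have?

3

Molecular formula from the SMILES: C7H13N3O4.
DoU = (2C + 2 + N − H − X)/2 = (2·7 + 2 + 3 − 13 − 0)/2 = 6/2 = 3.
(Structurally: 0 ring(s) + 3 π bond(s) = 3.)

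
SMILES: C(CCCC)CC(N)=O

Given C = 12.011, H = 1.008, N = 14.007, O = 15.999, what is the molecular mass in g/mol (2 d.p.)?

Molecular formula: C7H15NO.
M = 7×12.011 + 15×1.008 + 1×14.007 + 1×15.999 = 129.20 g/mol.

129.20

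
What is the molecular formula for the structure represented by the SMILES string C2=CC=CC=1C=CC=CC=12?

Heavy atoms from the SMILES: 10 C.
Implicit hydrogens by atom environment:
  8 × C (aromatic): 1 H each → 8
  2 × C (aromatic): no H
  Total hydrogens = 8.
Molecular formula: C10H8

C10H8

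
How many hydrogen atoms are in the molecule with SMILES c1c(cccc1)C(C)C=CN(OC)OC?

17

Hydrogens are implicit in SMILES; fill each atom to its normal valence:
  5 × C (aromatic): 1 H each → 5
  3 × C: 3 H each → 9
  3 × C: 1 H each → 3
  2 × O: no H
  1 × C (aromatic): no H
  1 × N: no H
  Total hydrogens = 17.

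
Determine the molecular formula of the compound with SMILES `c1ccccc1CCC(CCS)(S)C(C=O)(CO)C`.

Heavy atoms from the SMILES: 15 C, 2 O, 2 S.
Implicit hydrogens by atom environment:
  5 × C: 2 H each → 10
  5 × C (aromatic): 1 H each → 5
  2 × C: no H
  2 × S: 1 H each → 2
  1 × C: 3 H
  1 × C: 1 H
  1 × C (aromatic): no H
  1 × O: 1 H
  1 × O: no H
  Total hydrogens = 22.
Molecular formula: C15H22O2S2

C15H22O2S2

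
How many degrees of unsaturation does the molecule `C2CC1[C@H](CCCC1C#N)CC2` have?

Molecular formula from the SMILES: C11H17N.
DoU = (2C + 2 + N − H − X)/2 = (2·11 + 2 + 1 − 17 − 0)/2 = 8/2 = 4.
(Structurally: 2 ring(s) + 2 π bond(s) = 4.)

4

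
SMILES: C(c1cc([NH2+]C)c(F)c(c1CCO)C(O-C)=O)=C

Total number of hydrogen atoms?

Hydrogens are implicit in SMILES; fill each atom to its normal valence:
  5 × C (aromatic): no H
  3 × C: 2 H each → 6
  2 × C: 3 H each → 6
  2 × O: no H
  1 × C (aromatic): 1 H
  1 × C: 1 H
  1 × C: no H
  1 × F: no H
  1 × N (charge +1): 2 H
  1 × O: 1 H
  Total hydrogens = 17.

17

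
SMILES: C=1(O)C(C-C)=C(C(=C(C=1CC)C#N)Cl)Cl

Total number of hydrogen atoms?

Hydrogens are implicit in SMILES; fill each atom to its normal valence:
  6 × C (aromatic): no H
  2 × C: 3 H each → 6
  2 × C: 2 H each → 4
  2 × Cl: no H
  1 × C: no H
  1 × N: no H
  1 × O: 1 H
  Total hydrogens = 11.

11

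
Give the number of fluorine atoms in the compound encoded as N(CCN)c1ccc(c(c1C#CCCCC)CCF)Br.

1

The symbol for fluorine appears 1 time in the SMILES.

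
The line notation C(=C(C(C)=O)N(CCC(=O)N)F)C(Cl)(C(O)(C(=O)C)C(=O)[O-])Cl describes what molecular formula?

Heavy atoms from the SMILES: 12 C, 2 Cl, 1 F, 2 N, 6 O.
Implicit hydrogens by atom environment:
  7 × C: no H
  4 × O: no H
  2 × C: 3 H each → 6
  2 × C: 2 H each → 4
  2 × Cl: no H
  1 × C: 1 H
  1 × F: no H
  1 × N: 2 H
  1 × N: no H
  1 × O: 1 H
  1 × O (charge -1): no H
  Total hydrogens = 14.
Net charge -1.
Molecular formula: C12H14Cl2FN2O6-

C12H14Cl2FN2O6-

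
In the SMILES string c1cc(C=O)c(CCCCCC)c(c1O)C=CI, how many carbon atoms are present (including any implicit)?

15

The symbol for carbon appears 15 times in the SMILES. Lowercase c denotes aromatic carbon and counts toward C.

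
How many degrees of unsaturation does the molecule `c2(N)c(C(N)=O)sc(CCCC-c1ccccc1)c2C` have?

8

Molecular formula from the SMILES: C16H20N2OS.
DoU = (2C + 2 + N − H − X)/2 = (2·16 + 2 + 2 − 20 − 0)/2 = 16/2 = 8.
(Structurally: 2 ring(s) + 6 π bond(s) = 8.)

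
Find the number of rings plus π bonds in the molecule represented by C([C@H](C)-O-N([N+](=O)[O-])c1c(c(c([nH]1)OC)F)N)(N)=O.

5

Molecular formula from the SMILES: C8H12FN5O5.
DoU = (2C + 2 + N − H − X)/2 = (2·8 + 2 + 5 − 12 − 1)/2 = 10/2 = 5.
(Structurally: 1 ring(s) + 4 π bond(s) = 5.)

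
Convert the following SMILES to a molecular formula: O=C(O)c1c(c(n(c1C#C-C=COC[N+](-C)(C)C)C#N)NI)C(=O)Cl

Heavy atoms from the SMILES: 15 C, 1 Cl, 1 I, 4 N, 4 O.
Implicit hydrogens by atom environment:
  5 × C: no H
  4 × C (aromatic): no H
  3 × C: 3 H each → 9
  3 × O: no H
  2 × C: 1 H each → 2
  1 × C: 2 H
  1 × Cl: no H
  1 × I: no H
  1 × N: 1 H
  1 × N (aromatic): no H
  1 × N: no H
  1 × N (charge +1): no H
  1 × O: 1 H
  Total hydrogens = 15.
Net charge +1.
Molecular formula: C15H15ClIN4O4+

C15H15ClIN4O4+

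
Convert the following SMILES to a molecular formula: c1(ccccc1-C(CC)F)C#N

Heavy atoms from the SMILES: 10 C, 1 F, 1 N.
Implicit hydrogens by atom environment:
  4 × C (aromatic): 1 H each → 4
  2 × C (aromatic): no H
  1 × C: 3 H
  1 × C: 2 H
  1 × C: 1 H
  1 × C: no H
  1 × F: no H
  1 × N: no H
  Total hydrogens = 10.
Molecular formula: C10H10FN

C10H10FN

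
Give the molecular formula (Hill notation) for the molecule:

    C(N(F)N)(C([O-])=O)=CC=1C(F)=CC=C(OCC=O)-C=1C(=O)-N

Heavy atoms from the SMILES: 12 C, 2 F, 3 N, 5 O.
Implicit hydrogens by atom environment:
  4 × C (aromatic): no H
  4 × O: no H
  3 × C: no H
  2 × C (aromatic): 1 H each → 2
  2 × C: 1 H each → 2
  2 × F: no H
  2 × N: 2 H each → 4
  1 × C: 2 H
  1 × N: no H
  1 × O (charge -1): no H
  Total hydrogens = 10.
Net charge -1.
Molecular formula: C12H10F2N3O5-

C12H10F2N3O5-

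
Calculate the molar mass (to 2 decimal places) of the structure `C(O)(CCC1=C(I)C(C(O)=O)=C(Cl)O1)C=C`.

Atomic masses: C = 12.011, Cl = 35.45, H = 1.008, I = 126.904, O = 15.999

356.54

Molecular formula: C10H10ClIO4.
M = 10×12.011 + 1×35.45 + 10×1.008 + 1×126.904 + 4×15.999 = 356.54 g/mol.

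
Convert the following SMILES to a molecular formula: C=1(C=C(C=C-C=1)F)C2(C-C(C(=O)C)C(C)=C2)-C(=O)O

Heavy atoms from the SMILES: 15 C, 1 F, 3 O.
Implicit hydrogens by atom environment:
  4 × C (aromatic): 1 H each → 4
  4 × C: no H
  2 × C: 3 H each → 6
  2 × C: 1 H each → 2
  2 × C (aromatic): no H
  2 × O: no H
  1 × C: 2 H
  1 × F: no H
  1 × O: 1 H
  Total hydrogens = 15.
Molecular formula: C15H15FO3

C15H15FO3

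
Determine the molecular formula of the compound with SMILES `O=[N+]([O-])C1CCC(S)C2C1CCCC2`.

Heavy atoms from the SMILES: 10 C, 1 N, 2 O, 1 S.
Implicit hydrogens by atom environment:
  6 × C: 2 H each → 12
  4 × C: 1 H each → 4
  1 × N (charge +1): no H
  1 × O: no H
  1 × O (charge -1): no H
  1 × S: 1 H
  Total hydrogens = 17.
Molecular formula: C10H17NO2S

C10H17NO2S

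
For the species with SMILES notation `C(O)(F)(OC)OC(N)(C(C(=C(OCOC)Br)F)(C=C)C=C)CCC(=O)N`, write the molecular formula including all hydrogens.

C15H23BrF2N2O6

Heavy atoms from the SMILES: 1 Br, 15 C, 2 F, 2 N, 6 O.
Implicit hydrogens by atom environment:
  6 × C: no H
  5 × C: 2 H each → 10
  5 × O: no H
  2 × C: 3 H each → 6
  2 × C: 1 H each → 2
  2 × F: no H
  2 × N: 2 H each → 4
  1 × Br: no H
  1 × O: 1 H
  Total hydrogens = 23.
Molecular formula: C15H23BrF2N2O6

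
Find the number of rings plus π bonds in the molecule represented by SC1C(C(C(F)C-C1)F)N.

Molecular formula from the SMILES: C6H11F2NS.
DoU = (2C + 2 + N − H − X)/2 = (2·6 + 2 + 1 − 11 − 2)/2 = 2/2 = 1.
(Structurally: 1 ring(s) + 0 π bond(s) = 1.)

1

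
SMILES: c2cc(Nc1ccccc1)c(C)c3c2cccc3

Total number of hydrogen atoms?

Hydrogens are implicit in SMILES; fill each atom to its normal valence:
  11 × C (aromatic): 1 H each → 11
  5 × C (aromatic): no H
  1 × C: 3 H
  1 × N: 1 H
  Total hydrogens = 15.

15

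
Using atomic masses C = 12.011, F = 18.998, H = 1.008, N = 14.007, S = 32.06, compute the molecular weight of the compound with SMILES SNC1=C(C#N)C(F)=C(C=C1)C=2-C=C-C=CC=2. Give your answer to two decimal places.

244.29

Molecular formula: C13H9FN2S.
M = 13×12.011 + 1×18.998 + 9×1.008 + 2×14.007 + 1×32.06 = 244.29 g/mol.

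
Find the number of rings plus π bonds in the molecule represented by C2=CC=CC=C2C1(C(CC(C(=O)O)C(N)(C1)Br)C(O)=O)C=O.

8

Molecular formula from the SMILES: C15H16BrNO5.
DoU = (2C + 2 + N − H − X)/2 = (2·15 + 2 + 1 − 16 − 1)/2 = 16/2 = 8.
(Structurally: 2 ring(s) + 6 π bond(s) = 8.)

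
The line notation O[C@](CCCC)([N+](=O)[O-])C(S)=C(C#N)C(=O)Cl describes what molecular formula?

C9H11ClN2O4S

Heavy atoms from the SMILES: 9 C, 1 Cl, 2 N, 4 O, 1 S.
Implicit hydrogens by atom environment:
  5 × C: no H
  3 × C: 2 H each → 6
  2 × O: no H
  1 × C: 3 H
  1 × Cl: no H
  1 × N: no H
  1 × N (charge +1): no H
  1 × O: 1 H
  1 × O (charge -1): no H
  1 × S: 1 H
  Total hydrogens = 11.
Molecular formula: C9H11ClN2O4S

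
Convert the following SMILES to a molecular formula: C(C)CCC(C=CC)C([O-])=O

C9H15O2-

Heavy atoms from the SMILES: 9 C, 2 O.
Implicit hydrogens by atom environment:
  3 × C: 2 H each → 6
  3 × C: 1 H each → 3
  2 × C: 3 H each → 6
  1 × C: no H
  1 × O: no H
  1 × O (charge -1): no H
  Total hydrogens = 15.
Net charge -1.
Molecular formula: C9H15O2-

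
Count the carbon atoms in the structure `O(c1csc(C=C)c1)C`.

7

The symbol for carbon appears 7 times in the SMILES. Lowercase c denotes aromatic carbon and counts toward C.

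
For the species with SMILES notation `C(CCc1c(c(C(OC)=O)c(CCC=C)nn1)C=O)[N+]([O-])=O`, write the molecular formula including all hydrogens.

C14H17N3O5

Heavy atoms from the SMILES: 14 C, 3 N, 5 O.
Implicit hydrogens by atom environment:
  6 × C: 2 H each → 12
  4 × C (aromatic): no H
  4 × O: no H
  2 × C: 1 H each → 2
  2 × N (aromatic): no H
  1 × C: 3 H
  1 × C: no H
  1 × N (charge +1): no H
  1 × O (charge -1): no H
  Total hydrogens = 17.
Molecular formula: C14H17N3O5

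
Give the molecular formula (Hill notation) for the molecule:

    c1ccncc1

Heavy atoms from the SMILES: 5 C, 1 N.
Implicit hydrogens by atom environment:
  5 × C (aromatic): 1 H each → 5
  1 × N (aromatic): no H
  Total hydrogens = 5.
Molecular formula: C5H5N

C5H5N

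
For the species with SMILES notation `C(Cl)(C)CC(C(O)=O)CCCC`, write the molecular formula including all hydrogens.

Heavy atoms from the SMILES: 9 C, 1 Cl, 2 O.
Implicit hydrogens by atom environment:
  4 × C: 2 H each → 8
  2 × C: 3 H each → 6
  2 × C: 1 H each → 2
  1 × C: no H
  1 × Cl: no H
  1 × O: 1 H
  1 × O: no H
  Total hydrogens = 17.
Molecular formula: C9H17ClO2

C9H17ClO2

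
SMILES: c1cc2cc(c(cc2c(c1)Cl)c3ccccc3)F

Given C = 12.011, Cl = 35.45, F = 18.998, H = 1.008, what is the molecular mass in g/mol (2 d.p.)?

Molecular formula: C16H10ClF.
M = 16×12.011 + 1×35.45 + 1×18.998 + 10×1.008 = 256.70 g/mol.

256.70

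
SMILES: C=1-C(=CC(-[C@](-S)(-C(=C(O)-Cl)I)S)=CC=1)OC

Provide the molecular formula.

Heavy atoms from the SMILES: 10 C, 1 Cl, 1 I, 2 O, 2 S.
Implicit hydrogens by atom environment:
  4 × C (aromatic): 1 H each → 4
  3 × C: no H
  2 × C (aromatic): no H
  2 × S: 1 H each → 2
  1 × C: 3 H
  1 × Cl: no H
  1 × I: no H
  1 × O: 1 H
  1 × O: no H
  Total hydrogens = 10.
Molecular formula: C10H10ClIO2S2

C10H10ClIO2S2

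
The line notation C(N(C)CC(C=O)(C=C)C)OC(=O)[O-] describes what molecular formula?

Heavy atoms from the SMILES: 9 C, 1 N, 4 O.
Implicit hydrogens by atom environment:
  3 × C: 2 H each → 6
  3 × O: no H
  2 × C: 3 H each → 6
  2 × C: 1 H each → 2
  2 × C: no H
  1 × N: no H
  1 × O (charge -1): no H
  Total hydrogens = 14.
Net charge -1.
Molecular formula: C9H14NO4-

C9H14NO4-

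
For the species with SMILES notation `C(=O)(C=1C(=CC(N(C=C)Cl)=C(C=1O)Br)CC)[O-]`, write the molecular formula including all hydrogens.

Heavy atoms from the SMILES: 1 Br, 11 C, 1 Cl, 1 N, 3 O.
Implicit hydrogens by atom environment:
  5 × C (aromatic): no H
  2 × C: 2 H each → 4
  1 × Br: no H
  1 × C: 3 H
  1 × C (aromatic): 1 H
  1 × C: 1 H
  1 × C: no H
  1 × Cl: no H
  1 × N: no H
  1 × O: 1 H
  1 × O: no H
  1 × O (charge -1): no H
  Total hydrogens = 10.
Net charge -1.
Molecular formula: C11H10BrClNO3-

C11H10BrClNO3-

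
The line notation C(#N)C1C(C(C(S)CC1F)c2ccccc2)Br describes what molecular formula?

C13H13BrFNS

Heavy atoms from the SMILES: 1 Br, 13 C, 1 F, 1 N, 1 S.
Implicit hydrogens by atom environment:
  5 × C: 1 H each → 5
  5 × C (aromatic): 1 H each → 5
  1 × Br: no H
  1 × C: 2 H
  1 × C: no H
  1 × C (aromatic): no H
  1 × F: no H
  1 × N: no H
  1 × S: 1 H
  Total hydrogens = 13.
Molecular formula: C13H13BrFNS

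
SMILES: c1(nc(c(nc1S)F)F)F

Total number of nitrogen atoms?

The symbol for nitrogen appears 2 times in the SMILES.

2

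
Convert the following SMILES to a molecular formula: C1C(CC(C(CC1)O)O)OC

C8H16O3

Heavy atoms from the SMILES: 8 C, 3 O.
Implicit hydrogens by atom environment:
  4 × C: 2 H each → 8
  3 × C: 1 H each → 3
  2 × O: 1 H each → 2
  1 × C: 3 H
  1 × O: no H
  Total hydrogens = 16.
Molecular formula: C8H16O3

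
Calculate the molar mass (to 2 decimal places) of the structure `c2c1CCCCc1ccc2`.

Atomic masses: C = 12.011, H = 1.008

Molecular formula: C10H12.
M = 10×12.011 + 12×1.008 = 132.21 g/mol.

132.21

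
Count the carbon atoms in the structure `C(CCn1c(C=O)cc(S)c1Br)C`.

The symbol for carbon appears 9 times in the SMILES. Lowercase c denotes aromatic carbon and counts toward C.

9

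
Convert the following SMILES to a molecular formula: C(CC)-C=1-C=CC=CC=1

Heavy atoms from the SMILES: 9 C.
Implicit hydrogens by atom environment:
  5 × C (aromatic): 1 H each → 5
  2 × C: 2 H each → 4
  1 × C: 3 H
  1 × C (aromatic): no H
  Total hydrogens = 12.
Molecular formula: C9H12

C9H12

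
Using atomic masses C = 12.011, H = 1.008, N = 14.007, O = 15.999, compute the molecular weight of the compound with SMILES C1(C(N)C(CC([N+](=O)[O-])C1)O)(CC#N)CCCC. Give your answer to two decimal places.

Molecular formula: C12H21N3O3.
M = 12×12.011 + 21×1.008 + 3×14.007 + 3×15.999 = 255.32 g/mol.

255.32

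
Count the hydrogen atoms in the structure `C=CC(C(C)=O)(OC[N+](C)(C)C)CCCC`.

Hydrogens are implicit in SMILES; fill each atom to its normal valence:
  5 × C: 3 H each → 15
  5 × C: 2 H each → 10
  2 × C: no H
  2 × O: no H
  1 × C: 1 H
  1 × N (charge +1): no H
  Total hydrogens = 26.

26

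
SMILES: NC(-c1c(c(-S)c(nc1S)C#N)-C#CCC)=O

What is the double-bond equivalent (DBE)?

9

Molecular formula from the SMILES: C11H9N3OS2.
DoU = (2C + 2 + N − H − X)/2 = (2·11 + 2 + 3 − 9 − 0)/2 = 18/2 = 9.
(Structurally: 1 ring(s) + 8 π bond(s) = 9.)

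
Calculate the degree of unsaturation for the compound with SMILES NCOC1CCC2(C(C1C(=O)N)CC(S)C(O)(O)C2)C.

Molecular formula from the SMILES: C13H24N2O4S.
DoU = (2C + 2 + N − H − X)/2 = (2·13 + 2 + 2 − 24 − 0)/2 = 6/2 = 3.
(Structurally: 2 ring(s) + 1 π bond(s) = 3.)

3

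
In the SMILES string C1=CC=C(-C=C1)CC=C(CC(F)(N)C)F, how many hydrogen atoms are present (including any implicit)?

15

Hydrogens are implicit in SMILES; fill each atom to its normal valence:
  5 × C (aromatic): 1 H each → 5
  2 × C: 2 H each → 4
  2 × C: no H
  2 × F: no H
  1 × C: 3 H
  1 × C: 1 H
  1 × C (aromatic): no H
  1 × N: 2 H
  Total hydrogens = 15.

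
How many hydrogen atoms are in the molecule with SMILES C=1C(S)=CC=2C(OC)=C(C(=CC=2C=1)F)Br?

Hydrogens are implicit in SMILES; fill each atom to its normal valence:
  6 × C (aromatic): no H
  4 × C (aromatic): 1 H each → 4
  1 × Br: no H
  1 × C: 3 H
  1 × F: no H
  1 × O: no H
  1 × S: 1 H
  Total hydrogens = 8.

8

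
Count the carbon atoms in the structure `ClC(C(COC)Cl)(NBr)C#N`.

5

The symbol for carbon appears 5 times in the SMILES. (Cl is a single chlorine, not C + l.)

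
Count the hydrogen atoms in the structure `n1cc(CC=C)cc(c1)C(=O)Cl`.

8

Hydrogens are implicit in SMILES; fill each atom to its normal valence:
  3 × C (aromatic): 1 H each → 3
  2 × C: 2 H each → 4
  2 × C (aromatic): no H
  1 × C: 1 H
  1 × C: no H
  1 × Cl: no H
  1 × N (aromatic): no H
  1 × O: no H
  Total hydrogens = 8.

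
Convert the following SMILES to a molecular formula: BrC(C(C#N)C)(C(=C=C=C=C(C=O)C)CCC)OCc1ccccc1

C21H22BrNO2

Heavy atoms from the SMILES: 1 Br, 21 C, 1 N, 2 O.
Implicit hydrogens by atom environment:
  7 × C: no H
  5 × C (aromatic): 1 H each → 5
  3 × C: 3 H each → 9
  3 × C: 2 H each → 6
  2 × C: 1 H each → 2
  2 × O: no H
  1 × Br: no H
  1 × C (aromatic): no H
  1 × N: no H
  Total hydrogens = 22.
Molecular formula: C21H22BrNO2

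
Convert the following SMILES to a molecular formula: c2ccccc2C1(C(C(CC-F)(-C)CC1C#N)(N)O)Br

Heavy atoms from the SMILES: 1 Br, 15 C, 1 F, 2 N, 1 O.
Implicit hydrogens by atom environment:
  5 × C (aromatic): 1 H each → 5
  4 × C: no H
  3 × C: 2 H each → 6
  1 × Br: no H
  1 × C: 3 H
  1 × C: 1 H
  1 × C (aromatic): no H
  1 × F: no H
  1 × N: 2 H
  1 × N: no H
  1 × O: 1 H
  Total hydrogens = 18.
Molecular formula: C15H18BrFN2O

C15H18BrFN2O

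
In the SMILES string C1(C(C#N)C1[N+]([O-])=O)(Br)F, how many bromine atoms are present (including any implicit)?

1

The symbol for bromine appears 1 time in the SMILES.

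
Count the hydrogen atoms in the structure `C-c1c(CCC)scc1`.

Hydrogens are implicit in SMILES; fill each atom to its normal valence:
  2 × C: 3 H each → 6
  2 × C: 2 H each → 4
  2 × C (aromatic): 1 H each → 2
  2 × C (aromatic): no H
  1 × S (aromatic): no H
  Total hydrogens = 12.

12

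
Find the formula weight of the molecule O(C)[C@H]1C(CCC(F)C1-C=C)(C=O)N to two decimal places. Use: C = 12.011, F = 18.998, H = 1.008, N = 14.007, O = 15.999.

Molecular formula: C10H16FNO2.
M = 10×12.011 + 1×18.998 + 16×1.008 + 1×14.007 + 2×15.999 = 201.24 g/mol.

201.24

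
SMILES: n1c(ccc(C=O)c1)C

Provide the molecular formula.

Heavy atoms from the SMILES: 7 C, 1 N, 1 O.
Implicit hydrogens by atom environment:
  3 × C (aromatic): 1 H each → 3
  2 × C (aromatic): no H
  1 × C: 3 H
  1 × C: 1 H
  1 × N (aromatic): no H
  1 × O: no H
  Total hydrogens = 7.
Molecular formula: C7H7NO

C7H7NO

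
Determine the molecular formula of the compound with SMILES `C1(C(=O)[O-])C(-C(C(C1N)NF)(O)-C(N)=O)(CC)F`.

Heavy atoms from the SMILES: 9 C, 2 F, 3 N, 4 O.
Implicit hydrogens by atom environment:
  4 × C: no H
  3 × C: 1 H each → 3
  2 × F: no H
  2 × N: 2 H each → 4
  2 × O: no H
  1 × C: 3 H
  1 × C: 2 H
  1 × N: 1 H
  1 × O: 1 H
  1 × O (charge -1): no H
  Total hydrogens = 14.
Net charge -1.
Molecular formula: C9H14F2N3O4-

C9H14F2N3O4-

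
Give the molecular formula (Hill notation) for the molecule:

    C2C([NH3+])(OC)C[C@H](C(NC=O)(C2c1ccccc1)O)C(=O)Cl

Heavy atoms from the SMILES: 15 C, 1 Cl, 2 N, 4 O.
Implicit hydrogens by atom environment:
  5 × C (aromatic): 1 H each → 5
  3 × C: 1 H each → 3
  3 × C: no H
  3 × O: no H
  2 × C: 2 H each → 4
  1 × C: 3 H
  1 × C (aromatic): no H
  1 × Cl: no H
  1 × N (charge +1): 3 H
  1 × N: 1 H
  1 × O: 1 H
  Total hydrogens = 20.
Net charge +1.
Molecular formula: C15H20ClN2O4+

C15H20ClN2O4+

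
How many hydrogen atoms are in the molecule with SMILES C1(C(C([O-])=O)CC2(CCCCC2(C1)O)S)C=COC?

21

Hydrogens are implicit in SMILES; fill each atom to its normal valence:
  6 × C: 2 H each → 12
  4 × C: 1 H each → 4
  3 × C: no H
  2 × O: no H
  1 × C: 3 H
  1 × O: 1 H
  1 × O (charge -1): no H
  1 × S: 1 H
  Total hydrogens = 21.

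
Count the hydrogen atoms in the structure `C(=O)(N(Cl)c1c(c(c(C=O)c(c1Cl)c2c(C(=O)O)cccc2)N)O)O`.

10

Hydrogens are implicit in SMILES; fill each atom to its normal valence:
  8 × C (aromatic): no H
  4 × C (aromatic): 1 H each → 4
  3 × O: 1 H each → 3
  3 × O: no H
  2 × C: no H
  2 × Cl: no H
  1 × C: 1 H
  1 × N: 2 H
  1 × N: no H
  Total hydrogens = 10.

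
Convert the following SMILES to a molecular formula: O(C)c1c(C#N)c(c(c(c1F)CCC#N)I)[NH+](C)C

Heavy atoms from the SMILES: 13 C, 1 F, 1 I, 3 N, 1 O.
Implicit hydrogens by atom environment:
  6 × C (aromatic): no H
  3 × C: 3 H each → 9
  2 × C: 2 H each → 4
  2 × C: no H
  2 × N: no H
  1 × F: no H
  1 × I: no H
  1 × N (charge +1): 1 H
  1 × O: no H
  Total hydrogens = 14.
Net charge +1.
Molecular formula: C13H14FIN3O+

C13H14FIN3O+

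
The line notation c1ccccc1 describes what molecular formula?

Heavy atoms from the SMILES: 6 C.
Implicit hydrogens by atom environment:
  6 × C (aromatic): 1 H each → 6
  Total hydrogens = 6.
Molecular formula: C6H6

C6H6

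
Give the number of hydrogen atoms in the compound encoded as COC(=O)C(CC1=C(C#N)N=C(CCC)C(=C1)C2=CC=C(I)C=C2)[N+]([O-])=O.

Hydrogens are implicit in SMILES; fill each atom to its normal valence:
  6 × C (aromatic): no H
  5 × C (aromatic): 1 H each → 5
  3 × C: 2 H each → 6
  3 × O: no H
  2 × C: 3 H each → 6
  2 × C: no H
  1 × C: 1 H
  1 × I: no H
  1 × N (aromatic): no H
  1 × N: no H
  1 × N (charge +1): no H
  1 × O (charge -1): no H
  Total hydrogens = 18.

18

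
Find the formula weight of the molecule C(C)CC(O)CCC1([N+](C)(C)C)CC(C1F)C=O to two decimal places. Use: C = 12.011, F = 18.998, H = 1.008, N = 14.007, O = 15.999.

Molecular formula: C14H27FNO2+.
M = 14×12.011 + 1×18.998 + 27×1.008 + 1×14.007 + 2×15.999 = 260.37 g/mol.

260.37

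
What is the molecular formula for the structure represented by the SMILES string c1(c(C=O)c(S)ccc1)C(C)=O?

C9H8O2S

Heavy atoms from the SMILES: 9 C, 2 O, 1 S.
Implicit hydrogens by atom environment:
  3 × C (aromatic): 1 H each → 3
  3 × C (aromatic): no H
  2 × O: no H
  1 × C: 3 H
  1 × C: 1 H
  1 × C: no H
  1 × S: 1 H
  Total hydrogens = 8.
Molecular formula: C9H8O2S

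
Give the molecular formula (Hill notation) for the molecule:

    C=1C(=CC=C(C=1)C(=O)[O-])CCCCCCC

Heavy atoms from the SMILES: 14 C, 2 O.
Implicit hydrogens by atom environment:
  6 × C: 2 H each → 12
  4 × C (aromatic): 1 H each → 4
  2 × C (aromatic): no H
  1 × C: 3 H
  1 × C: no H
  1 × O: no H
  1 × O (charge -1): no H
  Total hydrogens = 19.
Net charge -1.
Molecular formula: C14H19O2-

C14H19O2-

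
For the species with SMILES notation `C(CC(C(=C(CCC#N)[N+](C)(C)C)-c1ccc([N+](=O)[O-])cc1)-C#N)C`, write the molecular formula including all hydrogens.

C19H25N4O2+

Heavy atoms from the SMILES: 19 C, 4 N, 2 O.
Implicit hydrogens by atom environment:
  4 × C: 3 H each → 12
  4 × C: 2 H each → 8
  4 × C (aromatic): 1 H each → 4
  4 × C: no H
  2 × C (aromatic): no H
  2 × N (charge +1): no H
  2 × N: no H
  1 × C: 1 H
  1 × O: no H
  1 × O (charge -1): no H
  Total hydrogens = 25.
Net charge +1.
Molecular formula: C19H25N4O2+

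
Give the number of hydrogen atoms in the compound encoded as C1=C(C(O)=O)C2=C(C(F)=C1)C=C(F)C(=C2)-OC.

8

Hydrogens are implicit in SMILES; fill each atom to its normal valence:
  6 × C (aromatic): no H
  4 × C (aromatic): 1 H each → 4
  2 × F: no H
  2 × O: no H
  1 × C: 3 H
  1 × C: no H
  1 × O: 1 H
  Total hydrogens = 8.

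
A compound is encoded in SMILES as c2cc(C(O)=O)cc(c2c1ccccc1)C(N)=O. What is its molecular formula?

Heavy atoms from the SMILES: 14 C, 1 N, 3 O.
Implicit hydrogens by atom environment:
  8 × C (aromatic): 1 H each → 8
  4 × C (aromatic): no H
  2 × C: no H
  2 × O: no H
  1 × N: 2 H
  1 × O: 1 H
  Total hydrogens = 11.
Molecular formula: C14H11NO3

C14H11NO3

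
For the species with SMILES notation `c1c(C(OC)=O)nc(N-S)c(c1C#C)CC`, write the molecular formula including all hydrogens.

Heavy atoms from the SMILES: 11 C, 2 N, 2 O, 1 S.
Implicit hydrogens by atom environment:
  4 × C (aromatic): no H
  2 × C: 3 H each → 6
  2 × C: no H
  2 × O: no H
  1 × C: 2 H
  1 × C (aromatic): 1 H
  1 × C: 1 H
  1 × N: 1 H
  1 × N (aromatic): no H
  1 × S: 1 H
  Total hydrogens = 12.
Molecular formula: C11H12N2O2S

C11H12N2O2S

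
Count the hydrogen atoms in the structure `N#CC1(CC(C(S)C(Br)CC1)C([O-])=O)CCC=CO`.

17

Hydrogens are implicit in SMILES; fill each atom to its normal valence:
  5 × C: 2 H each → 10
  5 × C: 1 H each → 5
  3 × C: no H
  1 × Br: no H
  1 × N: no H
  1 × O: 1 H
  1 × O: no H
  1 × O (charge -1): no H
  1 × S: 1 H
  Total hydrogens = 17.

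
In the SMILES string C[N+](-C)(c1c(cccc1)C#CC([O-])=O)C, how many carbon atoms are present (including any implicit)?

12

The symbol for carbon appears 12 times in the SMILES. Lowercase c denotes aromatic carbon and counts toward C.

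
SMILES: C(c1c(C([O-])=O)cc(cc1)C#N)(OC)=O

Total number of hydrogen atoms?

Hydrogens are implicit in SMILES; fill each atom to its normal valence:
  3 × C (aromatic): 1 H each → 3
  3 × C (aromatic): no H
  3 × C: no H
  3 × O: no H
  1 × C: 3 H
  1 × N: no H
  1 × O (charge -1): no H
  Total hydrogens = 6.

6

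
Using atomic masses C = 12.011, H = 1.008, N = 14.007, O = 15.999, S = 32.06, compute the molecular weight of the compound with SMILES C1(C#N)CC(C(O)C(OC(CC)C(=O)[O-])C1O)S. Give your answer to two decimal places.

274.31

Molecular formula: C11H16NO5S-.
M = 11×12.011 + 16×1.008 + 1×14.007 + 5×15.999 + 1×32.06 = 274.31 g/mol.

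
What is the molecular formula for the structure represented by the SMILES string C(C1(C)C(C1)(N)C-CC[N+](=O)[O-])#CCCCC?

Heavy atoms from the SMILES: 13 C, 2 N, 2 O.
Implicit hydrogens by atom environment:
  7 × C: 2 H each → 14
  4 × C: no H
  2 × C: 3 H each → 6
  1 × N: 2 H
  1 × N (charge +1): no H
  1 × O: no H
  1 × O (charge -1): no H
  Total hydrogens = 22.
Molecular formula: C13H22N2O2

C13H22N2O2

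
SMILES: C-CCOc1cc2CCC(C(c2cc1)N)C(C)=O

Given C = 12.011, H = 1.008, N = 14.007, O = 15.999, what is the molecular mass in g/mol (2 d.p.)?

247.34

Molecular formula: C15H21NO2.
M = 15×12.011 + 21×1.008 + 1×14.007 + 2×15.999 = 247.34 g/mol.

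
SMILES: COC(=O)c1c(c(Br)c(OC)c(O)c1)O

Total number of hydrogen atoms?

9

Hydrogens are implicit in SMILES; fill each atom to its normal valence:
  5 × C (aromatic): no H
  3 × O: no H
  2 × C: 3 H each → 6
  2 × O: 1 H each → 2
  1 × Br: no H
  1 × C (aromatic): 1 H
  1 × C: no H
  Total hydrogens = 9.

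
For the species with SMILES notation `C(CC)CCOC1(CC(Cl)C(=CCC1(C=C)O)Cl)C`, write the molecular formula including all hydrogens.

C15H24Cl2O2

Heavy atoms from the SMILES: 15 C, 2 Cl, 2 O.
Implicit hydrogens by atom environment:
  7 × C: 2 H each → 14
  3 × C: 1 H each → 3
  3 × C: no H
  2 × C: 3 H each → 6
  2 × Cl: no H
  1 × O: 1 H
  1 × O: no H
  Total hydrogens = 24.
Molecular formula: C15H24Cl2O2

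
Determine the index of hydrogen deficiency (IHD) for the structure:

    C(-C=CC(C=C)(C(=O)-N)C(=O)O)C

4

Molecular formula from the SMILES: C9H13NO3.
DoU = (2C + 2 + N − H − X)/2 = (2·9 + 2 + 1 − 13 − 0)/2 = 8/2 = 4.
(Structurally: 0 ring(s) + 4 π bond(s) = 4.)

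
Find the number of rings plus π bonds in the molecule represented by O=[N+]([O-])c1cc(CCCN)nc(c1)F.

Molecular formula from the SMILES: C8H10FN3O2.
DoU = (2C + 2 + N − H − X)/2 = (2·8 + 2 + 3 − 10 − 1)/2 = 10/2 = 5.
(Structurally: 1 ring(s) + 4 π bond(s) = 5.)

5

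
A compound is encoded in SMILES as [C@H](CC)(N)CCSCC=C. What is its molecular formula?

Heavy atoms from the SMILES: 8 C, 1 N, 1 S.
Implicit hydrogens by atom environment:
  5 × C: 2 H each → 10
  2 × C: 1 H each → 2
  1 × C: 3 H
  1 × N: 2 H
  1 × S: no H
  Total hydrogens = 17.
Molecular formula: C8H17NS

C8H17NS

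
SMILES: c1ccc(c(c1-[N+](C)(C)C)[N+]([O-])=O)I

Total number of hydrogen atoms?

12

Hydrogens are implicit in SMILES; fill each atom to its normal valence:
  3 × C: 3 H each → 9
  3 × C (aromatic): 1 H each → 3
  3 × C (aromatic): no H
  2 × N (charge +1): no H
  1 × I: no H
  1 × O: no H
  1 × O (charge -1): no H
  Total hydrogens = 12.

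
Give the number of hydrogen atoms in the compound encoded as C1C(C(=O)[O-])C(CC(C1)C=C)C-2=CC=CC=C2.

Hydrogens are implicit in SMILES; fill each atom to its normal valence:
  5 × C (aromatic): 1 H each → 5
  4 × C: 2 H each → 8
  4 × C: 1 H each → 4
  1 × C: no H
  1 × C (aromatic): no H
  1 × O: no H
  1 × O (charge -1): no H
  Total hydrogens = 17.

17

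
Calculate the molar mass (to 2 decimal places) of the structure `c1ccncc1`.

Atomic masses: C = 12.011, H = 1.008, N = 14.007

79.10

Molecular formula: C5H5N.
M = 5×12.011 + 5×1.008 + 1×14.007 = 79.10 g/mol.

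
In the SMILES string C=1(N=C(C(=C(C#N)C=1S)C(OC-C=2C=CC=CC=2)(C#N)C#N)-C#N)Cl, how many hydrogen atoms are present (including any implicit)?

Hydrogens are implicit in SMILES; fill each atom to its normal valence:
  6 × C (aromatic): no H
  5 × C (aromatic): 1 H each → 5
  5 × C: no H
  4 × N: no H
  1 × C: 2 H
  1 × Cl: no H
  1 × N (aromatic): no H
  1 × O: no H
  1 × S: 1 H
  Total hydrogens = 8.

8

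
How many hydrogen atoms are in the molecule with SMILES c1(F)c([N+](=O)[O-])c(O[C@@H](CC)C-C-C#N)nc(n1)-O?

Hydrogens are implicit in SMILES; fill each atom to its normal valence:
  4 × C (aromatic): no H
  3 × C: 2 H each → 6
  2 × N (aromatic): no H
  2 × O: no H
  1 × C: 3 H
  1 × C: 1 H
  1 × C: no H
  1 × F: no H
  1 × N (charge +1): no H
  1 × N: no H
  1 × O: 1 H
  1 × O (charge -1): no H
  Total hydrogens = 11.

11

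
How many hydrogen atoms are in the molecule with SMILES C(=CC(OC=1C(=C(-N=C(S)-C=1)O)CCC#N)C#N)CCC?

17

Hydrogens are implicit in SMILES; fill each atom to its normal valence:
  4 × C: 2 H each → 8
  4 × C (aromatic): no H
  3 × C: 1 H each → 3
  2 × C: no H
  2 × N: no H
  1 × C: 3 H
  1 × C (aromatic): 1 H
  1 × N (aromatic): no H
  1 × O: 1 H
  1 × O: no H
  1 × S: 1 H
  Total hydrogens = 17.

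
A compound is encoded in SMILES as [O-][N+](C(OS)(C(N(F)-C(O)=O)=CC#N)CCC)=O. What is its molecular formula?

Heavy atoms from the SMILES: 8 C, 1 F, 3 N, 5 O, 1 S.
Implicit hydrogens by atom environment:
  4 × C: no H
  3 × O: no H
  2 × C: 2 H each → 4
  2 × N: no H
  1 × C: 3 H
  1 × C: 1 H
  1 × F: no H
  1 × N (charge +1): no H
  1 × O: 1 H
  1 × O (charge -1): no H
  1 × S: 1 H
  Total hydrogens = 10.
Molecular formula: C8H10FN3O5S

C8H10FN3O5S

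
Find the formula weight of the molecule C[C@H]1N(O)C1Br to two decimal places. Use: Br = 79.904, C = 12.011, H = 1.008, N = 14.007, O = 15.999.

151.99

Molecular formula: C3H6BrNO.
M = 1×79.904 + 3×12.011 + 6×1.008 + 1×14.007 + 1×15.999 = 151.99 g/mol.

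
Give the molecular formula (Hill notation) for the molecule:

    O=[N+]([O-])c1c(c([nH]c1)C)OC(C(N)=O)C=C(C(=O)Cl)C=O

Heavy atoms from the SMILES: 11 C, 1 Cl, 3 N, 6 O.
Implicit hydrogens by atom environment:
  5 × O: no H
  3 × C: 1 H each → 3
  3 × C (aromatic): no H
  3 × C: no H
  1 × C: 3 H
  1 × C (aromatic): 1 H
  1 × Cl: no H
  1 × N: 2 H
  1 × N (aromatic): 1 H
  1 × N (charge +1): no H
  1 × O (charge -1): no H
  Total hydrogens = 10.
Molecular formula: C11H10ClN3O6

C11H10ClN3O6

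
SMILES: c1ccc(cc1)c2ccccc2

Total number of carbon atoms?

12

The symbol for carbon appears 12 times in the SMILES. Lowercase c denotes aromatic carbon and counts toward C.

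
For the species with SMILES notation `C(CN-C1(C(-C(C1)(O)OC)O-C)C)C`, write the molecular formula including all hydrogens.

C10H21NO3

Heavy atoms from the SMILES: 10 C, 1 N, 3 O.
Implicit hydrogens by atom environment:
  4 × C: 3 H each → 12
  3 × C: 2 H each → 6
  2 × C: no H
  2 × O: no H
  1 × C: 1 H
  1 × N: 1 H
  1 × O: 1 H
  Total hydrogens = 21.
Molecular formula: C10H21NO3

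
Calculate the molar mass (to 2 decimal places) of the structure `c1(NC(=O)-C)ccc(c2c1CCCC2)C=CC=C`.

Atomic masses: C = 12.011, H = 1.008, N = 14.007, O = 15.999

Molecular formula: C16H19NO.
M = 16×12.011 + 19×1.008 + 1×14.007 + 1×15.999 = 241.33 g/mol.

241.33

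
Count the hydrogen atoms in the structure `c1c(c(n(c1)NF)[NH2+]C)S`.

9

Hydrogens are implicit in SMILES; fill each atom to its normal valence:
  2 × C (aromatic): 1 H each → 2
  2 × C (aromatic): no H
  1 × C: 3 H
  1 × F: no H
  1 × N (charge +1): 2 H
  1 × N: 1 H
  1 × N (aromatic): no H
  1 × S: 1 H
  Total hydrogens = 9.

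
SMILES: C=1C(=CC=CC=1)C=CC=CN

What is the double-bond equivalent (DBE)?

Molecular formula from the SMILES: C10H11N.
DoU = (2C + 2 + N − H − X)/2 = (2·10 + 2 + 1 − 11 − 0)/2 = 12/2 = 6.
(Structurally: 1 ring(s) + 5 π bond(s) = 6.)

6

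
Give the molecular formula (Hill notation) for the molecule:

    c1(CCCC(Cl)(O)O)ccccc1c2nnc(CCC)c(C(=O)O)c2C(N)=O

Heavy atoms from the SMILES: 19 C, 1 Cl, 3 N, 5 O.
Implicit hydrogens by atom environment:
  6 × C (aromatic): no H
  5 × C: 2 H each → 10
  4 × C (aromatic): 1 H each → 4
  3 × C: no H
  3 × O: 1 H each → 3
  2 × N (aromatic): no H
  2 × O: no H
  1 × C: 3 H
  1 × Cl: no H
  1 × N: 2 H
  Total hydrogens = 22.
Molecular formula: C19H22ClN3O5

C19H22ClN3O5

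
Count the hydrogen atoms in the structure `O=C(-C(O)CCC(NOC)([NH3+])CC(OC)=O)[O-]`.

Hydrogens are implicit in SMILES; fill each atom to its normal valence:
  4 × O: no H
  3 × C: 2 H each → 6
  3 × C: no H
  2 × C: 3 H each → 6
  1 × C: 1 H
  1 × N (charge +1): 3 H
  1 × N: 1 H
  1 × O: 1 H
  1 × O (charge -1): no H
  Total hydrogens = 18.

18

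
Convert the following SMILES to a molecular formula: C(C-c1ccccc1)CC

C10H14

Heavy atoms from the SMILES: 10 C.
Implicit hydrogens by atom environment:
  5 × C (aromatic): 1 H each → 5
  3 × C: 2 H each → 6
  1 × C: 3 H
  1 × C (aromatic): no H
  Total hydrogens = 14.
Molecular formula: C10H14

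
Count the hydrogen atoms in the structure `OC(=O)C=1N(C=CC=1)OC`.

7

Hydrogens are implicit in SMILES; fill each atom to its normal valence:
  3 × C (aromatic): 1 H each → 3
  2 × O: no H
  1 × C: 3 H
  1 × C (aromatic): no H
  1 × C: no H
  1 × N (aromatic): no H
  1 × O: 1 H
  Total hydrogens = 7.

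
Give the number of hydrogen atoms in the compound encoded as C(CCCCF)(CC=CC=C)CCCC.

Hydrogens are implicit in SMILES; fill each atom to its normal valence:
  9 × C: 2 H each → 18
  4 × C: 1 H each → 4
  1 × C: 3 H
  1 × F: no H
  Total hydrogens = 25.

25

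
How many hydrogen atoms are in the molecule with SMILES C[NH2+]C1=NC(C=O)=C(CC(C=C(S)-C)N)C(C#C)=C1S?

18

Hydrogens are implicit in SMILES; fill each atom to its normal valence:
  5 × C (aromatic): no H
  4 × C: 1 H each → 4
  2 × C: 3 H each → 6
  2 × C: no H
  2 × S: 1 H each → 2
  1 × C: 2 H
  1 × N (charge +1): 2 H
  1 × N: 2 H
  1 × N (aromatic): no H
  1 × O: no H
  Total hydrogens = 18.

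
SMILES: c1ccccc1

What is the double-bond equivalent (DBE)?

Molecular formula from the SMILES: C6H6.
DoU = (2C + 2 + N − H − X)/2 = (2·6 + 2 + 0 − 6 − 0)/2 = 8/2 = 4.
(Structurally: 1 ring(s) + 3 π bond(s) = 4.)

4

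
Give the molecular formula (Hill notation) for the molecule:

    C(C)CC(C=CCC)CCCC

C12H24

Heavy atoms from the SMILES: 12 C.
Implicit hydrogens by atom environment:
  6 × C: 2 H each → 12
  3 × C: 3 H each → 9
  3 × C: 1 H each → 3
  Total hydrogens = 24.
Molecular formula: C12H24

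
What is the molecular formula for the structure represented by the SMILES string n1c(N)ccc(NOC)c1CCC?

C9H15N3O

Heavy atoms from the SMILES: 9 C, 3 N, 1 O.
Implicit hydrogens by atom environment:
  3 × C (aromatic): no H
  2 × C: 3 H each → 6
  2 × C: 2 H each → 4
  2 × C (aromatic): 1 H each → 2
  1 × N: 2 H
  1 × N: 1 H
  1 × N (aromatic): no H
  1 × O: no H
  Total hydrogens = 15.
Molecular formula: C9H15N3O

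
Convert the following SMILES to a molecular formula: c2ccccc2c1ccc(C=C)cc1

C14H12

Heavy atoms from the SMILES: 14 C.
Implicit hydrogens by atom environment:
  9 × C (aromatic): 1 H each → 9
  3 × C (aromatic): no H
  1 × C: 2 H
  1 × C: 1 H
  Total hydrogens = 12.
Molecular formula: C14H12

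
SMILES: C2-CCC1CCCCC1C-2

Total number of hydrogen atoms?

Hydrogens are implicit in SMILES; fill each atom to its normal valence:
  8 × C: 2 H each → 16
  2 × C: 1 H each → 2
  Total hydrogens = 18.

18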